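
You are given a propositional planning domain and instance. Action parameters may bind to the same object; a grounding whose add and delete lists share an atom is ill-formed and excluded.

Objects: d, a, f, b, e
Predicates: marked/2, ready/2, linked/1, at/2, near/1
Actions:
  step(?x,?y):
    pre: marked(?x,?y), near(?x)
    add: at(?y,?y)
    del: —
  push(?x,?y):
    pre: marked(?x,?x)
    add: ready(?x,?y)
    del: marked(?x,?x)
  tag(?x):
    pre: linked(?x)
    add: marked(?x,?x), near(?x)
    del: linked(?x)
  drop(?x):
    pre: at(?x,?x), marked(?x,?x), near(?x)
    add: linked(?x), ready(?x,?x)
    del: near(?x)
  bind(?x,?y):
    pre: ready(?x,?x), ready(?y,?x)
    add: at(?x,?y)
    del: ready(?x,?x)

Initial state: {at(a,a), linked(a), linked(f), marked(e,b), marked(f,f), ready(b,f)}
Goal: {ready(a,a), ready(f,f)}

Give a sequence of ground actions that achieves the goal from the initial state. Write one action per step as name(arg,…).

push(f,f); tag(a); push(a,a)

1. push(f,f)  →  {at(a,a), linked(a), linked(f), marked(e,b), ready(b,f), ready(f,f)}
2. tag(a)  →  {at(a,a), linked(f), marked(a,a), marked(e,b), near(a), ready(b,f), ready(f,f)}
3. push(a,a)  →  {at(a,a), linked(f), marked(e,b), near(a), ready(a,a), ready(b,f), ready(f,f)}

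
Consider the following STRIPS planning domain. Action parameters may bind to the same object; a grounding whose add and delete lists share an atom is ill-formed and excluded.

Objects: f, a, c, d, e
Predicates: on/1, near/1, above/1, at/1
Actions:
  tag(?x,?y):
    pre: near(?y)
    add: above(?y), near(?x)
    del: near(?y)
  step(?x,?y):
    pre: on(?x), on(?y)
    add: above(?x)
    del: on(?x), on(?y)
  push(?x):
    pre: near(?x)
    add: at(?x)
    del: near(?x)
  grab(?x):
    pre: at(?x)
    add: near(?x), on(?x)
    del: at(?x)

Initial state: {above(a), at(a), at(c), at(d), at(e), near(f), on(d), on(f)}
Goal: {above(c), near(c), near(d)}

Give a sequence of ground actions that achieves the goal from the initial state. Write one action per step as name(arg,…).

tag(c,f); tag(d,c); grab(c)

1. tag(c,f)  →  {above(a), above(f), at(a), at(c), at(d), at(e), near(c), on(d), on(f)}
2. tag(d,c)  →  {above(a), above(c), above(f), at(a), at(c), at(d), at(e), near(d), on(d), on(f)}
3. grab(c)  →  {above(a), above(c), above(f), at(a), at(d), at(e), near(c), near(d), on(c), on(d), on(f)}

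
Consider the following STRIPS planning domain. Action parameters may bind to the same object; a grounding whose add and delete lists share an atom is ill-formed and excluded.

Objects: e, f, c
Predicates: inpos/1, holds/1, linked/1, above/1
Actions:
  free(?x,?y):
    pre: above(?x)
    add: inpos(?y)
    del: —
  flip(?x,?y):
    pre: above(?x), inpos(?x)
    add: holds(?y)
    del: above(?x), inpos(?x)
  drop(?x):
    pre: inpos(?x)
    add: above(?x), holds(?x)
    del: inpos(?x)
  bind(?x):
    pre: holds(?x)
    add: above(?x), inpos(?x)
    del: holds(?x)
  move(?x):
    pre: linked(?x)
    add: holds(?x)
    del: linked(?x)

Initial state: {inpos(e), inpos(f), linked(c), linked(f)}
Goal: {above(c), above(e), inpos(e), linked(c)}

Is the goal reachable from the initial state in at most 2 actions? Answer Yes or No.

1. drop(e)  →  {above(e), holds(e), inpos(f), linked(c), linked(f)}
2. free(e,e)  →  {above(e), holds(e), inpos(e), inpos(f), linked(c), linked(f)}
3. free(e,c)  →  {above(e), holds(e), inpos(c), inpos(e), inpos(f), linked(c), linked(f)}
4. drop(c)  →  {above(c), above(e), holds(c), holds(e), inpos(e), inpos(f), linked(c), linked(f)}
optimal plan length = 4; 4 > 2

No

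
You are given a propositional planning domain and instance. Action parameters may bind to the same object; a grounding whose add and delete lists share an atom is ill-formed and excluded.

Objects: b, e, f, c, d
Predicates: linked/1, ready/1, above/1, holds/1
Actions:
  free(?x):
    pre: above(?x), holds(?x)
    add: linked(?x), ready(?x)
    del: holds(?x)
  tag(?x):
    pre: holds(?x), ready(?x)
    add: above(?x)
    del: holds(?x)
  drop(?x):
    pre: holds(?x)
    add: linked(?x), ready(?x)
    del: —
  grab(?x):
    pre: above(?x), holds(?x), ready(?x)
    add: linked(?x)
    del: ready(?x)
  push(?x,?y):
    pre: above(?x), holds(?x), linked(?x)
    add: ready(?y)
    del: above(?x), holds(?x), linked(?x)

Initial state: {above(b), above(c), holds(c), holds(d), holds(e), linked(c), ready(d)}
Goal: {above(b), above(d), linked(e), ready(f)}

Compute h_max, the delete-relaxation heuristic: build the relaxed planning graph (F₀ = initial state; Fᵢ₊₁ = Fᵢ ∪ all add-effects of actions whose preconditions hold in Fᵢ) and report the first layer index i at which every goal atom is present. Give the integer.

1

F0 = init (7 atoms)
F1 = F0 ∪ {above(d), linked(d), linked(e), ready(b), ready(c), ready(e), ready(f)}  (14 atoms)
goal ⊆ F1  ⇒  h_max = 1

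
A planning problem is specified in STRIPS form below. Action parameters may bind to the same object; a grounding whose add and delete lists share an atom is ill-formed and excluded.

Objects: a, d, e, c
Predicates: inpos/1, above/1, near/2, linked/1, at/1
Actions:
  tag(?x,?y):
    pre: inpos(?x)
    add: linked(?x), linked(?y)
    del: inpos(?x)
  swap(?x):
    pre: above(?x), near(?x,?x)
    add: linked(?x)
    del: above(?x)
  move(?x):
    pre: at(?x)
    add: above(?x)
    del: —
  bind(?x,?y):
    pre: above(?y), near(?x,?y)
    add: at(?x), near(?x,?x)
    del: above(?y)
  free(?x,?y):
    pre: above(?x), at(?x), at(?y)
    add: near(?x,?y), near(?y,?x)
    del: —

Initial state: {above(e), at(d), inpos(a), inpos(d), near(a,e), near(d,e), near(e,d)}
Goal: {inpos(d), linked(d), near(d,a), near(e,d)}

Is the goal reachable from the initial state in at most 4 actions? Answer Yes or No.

Yes

1. tag(a,d)  →  {above(e), at(d), inpos(d), linked(a), linked(d), near(a,e), near(d,e), near(e,d)}
2. move(d)  →  {above(d), above(e), at(d), inpos(d), linked(a), linked(d), near(a,e), near(d,e), near(e,d)}
3. bind(a,e)  →  {above(d), at(a), at(d), inpos(d), linked(a), linked(d), near(a,a), near(a,e), near(d,e), near(e,d)}
4. free(d,a)  →  {above(d), at(a), at(d), inpos(d), linked(a), linked(d), near(a,a), near(a,d), near(a,e), near(d,a), near(d,e), near(e,d)}
optimal plan length = 4; 4 ≤ 4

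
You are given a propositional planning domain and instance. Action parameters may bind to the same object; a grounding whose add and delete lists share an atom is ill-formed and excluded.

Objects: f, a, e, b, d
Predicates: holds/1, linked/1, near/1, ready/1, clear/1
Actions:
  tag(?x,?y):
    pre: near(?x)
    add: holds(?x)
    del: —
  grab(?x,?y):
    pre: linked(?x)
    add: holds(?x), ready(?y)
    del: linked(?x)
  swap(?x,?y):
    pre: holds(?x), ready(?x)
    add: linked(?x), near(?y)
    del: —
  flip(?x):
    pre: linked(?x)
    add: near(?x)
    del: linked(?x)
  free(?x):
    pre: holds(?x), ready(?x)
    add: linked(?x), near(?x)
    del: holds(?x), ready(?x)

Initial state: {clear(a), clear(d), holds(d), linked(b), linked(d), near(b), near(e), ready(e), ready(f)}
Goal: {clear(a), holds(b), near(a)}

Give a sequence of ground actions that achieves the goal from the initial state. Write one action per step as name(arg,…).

grab(b,b); swap(b,a)

1. grab(b,b)  →  {clear(a), clear(d), holds(b), holds(d), linked(d), near(b), near(e), ready(b), ready(e), ready(f)}
2. swap(b,a)  →  {clear(a), clear(d), holds(b), holds(d), linked(b), linked(d), near(a), near(b), near(e), ready(b), ready(e), ready(f)}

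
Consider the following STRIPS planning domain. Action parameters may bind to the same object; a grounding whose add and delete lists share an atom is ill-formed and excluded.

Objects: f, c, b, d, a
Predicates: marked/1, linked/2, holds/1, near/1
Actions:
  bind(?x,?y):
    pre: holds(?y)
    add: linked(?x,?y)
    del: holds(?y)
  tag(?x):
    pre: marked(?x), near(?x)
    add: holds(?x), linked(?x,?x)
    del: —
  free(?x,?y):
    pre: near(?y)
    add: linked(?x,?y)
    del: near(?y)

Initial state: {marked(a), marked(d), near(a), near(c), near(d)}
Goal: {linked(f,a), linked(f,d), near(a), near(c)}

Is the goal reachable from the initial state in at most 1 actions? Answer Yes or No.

No

1. tag(a)  →  {holds(a), linked(a,a), marked(a), marked(d), near(a), near(c), near(d)}
2. bind(f,a)  →  {linked(a,a), linked(f,a), marked(a), marked(d), near(a), near(c), near(d)}
3. free(f,d)  →  {linked(a,a), linked(f,a), linked(f,d), marked(a), marked(d), near(a), near(c)}
optimal plan length = 3; 3 > 1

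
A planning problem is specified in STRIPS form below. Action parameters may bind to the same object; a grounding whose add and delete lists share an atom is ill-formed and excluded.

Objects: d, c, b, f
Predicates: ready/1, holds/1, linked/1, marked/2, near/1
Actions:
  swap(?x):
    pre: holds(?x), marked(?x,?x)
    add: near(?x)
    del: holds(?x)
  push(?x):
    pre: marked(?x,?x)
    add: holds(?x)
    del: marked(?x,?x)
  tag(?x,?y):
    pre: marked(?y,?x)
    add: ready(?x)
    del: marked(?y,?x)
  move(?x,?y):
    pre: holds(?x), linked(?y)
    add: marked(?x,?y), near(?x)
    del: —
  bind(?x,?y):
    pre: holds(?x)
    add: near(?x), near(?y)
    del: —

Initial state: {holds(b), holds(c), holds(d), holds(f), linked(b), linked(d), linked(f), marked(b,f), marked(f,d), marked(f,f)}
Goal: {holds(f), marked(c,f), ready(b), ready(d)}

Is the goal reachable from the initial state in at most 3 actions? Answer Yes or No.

No

1. tag(d,f)  →  {holds(b), holds(c), holds(d), holds(f), linked(b), linked(d), linked(f), marked(b,f), marked(f,f), ready(d)}
2. move(d,b)  →  {holds(b), holds(c), holds(d), holds(f), linked(b), linked(d), linked(f), marked(b,f), marked(d,b), marked(f,f), near(d), ready(d)}
3. tag(b,d)  →  {holds(b), holds(c), holds(d), holds(f), linked(b), linked(d), linked(f), marked(b,f), marked(f,f), near(d), ready(b), ready(d)}
4. move(c,f)  →  {holds(b), holds(c), holds(d), holds(f), linked(b), linked(d), linked(f), marked(b,f), marked(c,f), marked(f,f), near(c), near(d), ready(b), ready(d)}
optimal plan length = 4; 4 > 3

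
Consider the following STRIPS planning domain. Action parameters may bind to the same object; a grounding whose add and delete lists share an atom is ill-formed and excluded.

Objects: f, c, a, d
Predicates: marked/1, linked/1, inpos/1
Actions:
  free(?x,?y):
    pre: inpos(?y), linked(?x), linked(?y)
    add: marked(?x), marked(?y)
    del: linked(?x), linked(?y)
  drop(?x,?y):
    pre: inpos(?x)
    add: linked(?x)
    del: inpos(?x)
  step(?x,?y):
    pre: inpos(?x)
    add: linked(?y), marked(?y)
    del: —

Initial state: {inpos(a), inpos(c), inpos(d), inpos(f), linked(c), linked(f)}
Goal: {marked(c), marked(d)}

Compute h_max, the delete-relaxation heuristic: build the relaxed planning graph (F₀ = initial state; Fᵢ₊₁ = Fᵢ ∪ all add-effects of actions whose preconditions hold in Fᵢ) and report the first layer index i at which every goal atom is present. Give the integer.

F0 = init (6 atoms)
F1 = F0 ∪ {linked(a), linked(d), marked(a), marked(c), marked(d), marked(f)}  (12 atoms)
goal ⊆ F1  ⇒  h_max = 1

1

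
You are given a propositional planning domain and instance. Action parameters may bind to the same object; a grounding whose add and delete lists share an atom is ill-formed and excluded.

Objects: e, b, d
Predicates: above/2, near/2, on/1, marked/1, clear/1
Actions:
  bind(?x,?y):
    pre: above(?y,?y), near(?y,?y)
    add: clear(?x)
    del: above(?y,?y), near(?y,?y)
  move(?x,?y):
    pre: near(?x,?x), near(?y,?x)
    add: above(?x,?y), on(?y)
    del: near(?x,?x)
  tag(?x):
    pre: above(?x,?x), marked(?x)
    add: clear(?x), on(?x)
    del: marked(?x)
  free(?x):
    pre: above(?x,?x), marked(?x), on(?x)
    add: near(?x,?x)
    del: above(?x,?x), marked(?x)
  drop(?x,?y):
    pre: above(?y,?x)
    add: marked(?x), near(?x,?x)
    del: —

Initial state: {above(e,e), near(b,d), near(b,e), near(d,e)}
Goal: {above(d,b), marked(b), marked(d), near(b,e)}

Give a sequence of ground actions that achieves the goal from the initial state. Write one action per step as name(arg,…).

drop(e,e); move(e,d); drop(d,e); move(d,b); drop(b,d)

1. drop(e,e)  →  {above(e,e), marked(e), near(b,d), near(b,e), near(d,e), near(e,e)}
2. move(e,d)  →  {above(e,d), above(e,e), marked(e), near(b,d), near(b,e), near(d,e), on(d)}
3. drop(d,e)  →  {above(e,d), above(e,e), marked(d), marked(e), near(b,d), near(b,e), near(d,d), near(d,e), on(d)}
4. move(d,b)  →  {above(d,b), above(e,d), above(e,e), marked(d), marked(e), near(b,d), near(b,e), near(d,e), on(b), on(d)}
5. drop(b,d)  →  {above(d,b), above(e,d), above(e,e), marked(b), marked(d), marked(e), near(b,b), near(b,d), near(b,e), near(d,e), on(b), on(d)}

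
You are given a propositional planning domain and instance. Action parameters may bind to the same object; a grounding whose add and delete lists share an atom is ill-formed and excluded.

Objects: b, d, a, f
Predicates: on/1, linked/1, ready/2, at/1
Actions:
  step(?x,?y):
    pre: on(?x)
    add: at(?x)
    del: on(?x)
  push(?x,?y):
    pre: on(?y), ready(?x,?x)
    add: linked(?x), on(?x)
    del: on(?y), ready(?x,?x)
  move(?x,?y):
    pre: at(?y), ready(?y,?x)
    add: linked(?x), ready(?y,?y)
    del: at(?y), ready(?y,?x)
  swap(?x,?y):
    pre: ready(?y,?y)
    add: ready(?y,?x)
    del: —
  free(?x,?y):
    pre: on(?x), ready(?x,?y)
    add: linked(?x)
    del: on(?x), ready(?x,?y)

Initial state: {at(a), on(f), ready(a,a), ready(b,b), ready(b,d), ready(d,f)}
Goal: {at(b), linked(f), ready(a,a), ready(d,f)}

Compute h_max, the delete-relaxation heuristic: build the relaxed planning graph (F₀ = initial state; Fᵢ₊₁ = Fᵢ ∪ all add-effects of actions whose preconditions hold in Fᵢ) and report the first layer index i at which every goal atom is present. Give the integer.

2

F0 = init (6 atoms)
F1 = F0 ∪ {at(f), linked(a), linked(b), on(a), on(b), ready(a,b), ready(a,d), ready(a,f), ready(b,a), ready(b,f)}  (16 atoms)
F2 = F1 ∪ {at(b), linked(d), linked(f)}  (19 atoms)
goal ⊆ F2  ⇒  h_max = 2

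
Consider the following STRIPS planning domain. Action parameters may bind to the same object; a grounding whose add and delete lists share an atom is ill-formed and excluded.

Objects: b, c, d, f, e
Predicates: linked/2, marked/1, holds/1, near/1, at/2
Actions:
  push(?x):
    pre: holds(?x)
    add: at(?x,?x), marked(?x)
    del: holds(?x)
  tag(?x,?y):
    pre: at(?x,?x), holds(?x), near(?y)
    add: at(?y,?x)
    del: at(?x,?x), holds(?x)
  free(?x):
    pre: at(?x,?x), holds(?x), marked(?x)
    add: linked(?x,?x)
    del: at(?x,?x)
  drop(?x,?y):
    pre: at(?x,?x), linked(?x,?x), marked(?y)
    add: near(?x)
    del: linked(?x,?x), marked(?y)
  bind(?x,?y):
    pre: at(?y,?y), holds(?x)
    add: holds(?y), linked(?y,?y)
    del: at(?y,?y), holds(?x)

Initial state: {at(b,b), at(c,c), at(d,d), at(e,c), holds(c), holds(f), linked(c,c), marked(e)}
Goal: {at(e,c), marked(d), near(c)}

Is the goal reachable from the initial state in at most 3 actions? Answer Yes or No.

1. drop(c,e)  →  {at(b,b), at(c,c), at(d,d), at(e,c), holds(c), holds(f), near(c)}
2. bind(c,d)  →  {at(b,b), at(c,c), at(e,c), holds(d), holds(f), linked(d,d), near(c)}
3. push(d)  →  {at(b,b), at(c,c), at(d,d), at(e,c), holds(f), linked(d,d), marked(d), near(c)}
optimal plan length = 3; 3 ≤ 3

Yes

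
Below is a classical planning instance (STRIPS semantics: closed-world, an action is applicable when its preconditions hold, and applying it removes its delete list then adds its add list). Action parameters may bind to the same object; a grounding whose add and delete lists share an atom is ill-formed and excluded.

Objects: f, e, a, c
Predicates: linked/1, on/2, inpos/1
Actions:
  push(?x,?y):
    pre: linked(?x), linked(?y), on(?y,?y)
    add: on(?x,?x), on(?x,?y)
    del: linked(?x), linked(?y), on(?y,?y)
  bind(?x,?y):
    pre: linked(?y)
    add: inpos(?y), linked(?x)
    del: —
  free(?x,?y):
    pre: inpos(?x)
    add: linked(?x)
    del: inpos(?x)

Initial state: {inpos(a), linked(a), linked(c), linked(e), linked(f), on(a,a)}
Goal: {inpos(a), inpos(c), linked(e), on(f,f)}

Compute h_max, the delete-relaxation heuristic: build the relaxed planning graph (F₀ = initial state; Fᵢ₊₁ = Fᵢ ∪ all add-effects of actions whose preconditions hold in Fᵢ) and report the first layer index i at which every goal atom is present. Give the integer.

F0 = init (6 atoms)
F1 = F0 ∪ {inpos(c), inpos(e), inpos(f), on(c,a), on(c,c), on(e,a), on(e,e), on(f,a), on(f,f)}  (15 atoms)
goal ⊆ F1  ⇒  h_max = 1

1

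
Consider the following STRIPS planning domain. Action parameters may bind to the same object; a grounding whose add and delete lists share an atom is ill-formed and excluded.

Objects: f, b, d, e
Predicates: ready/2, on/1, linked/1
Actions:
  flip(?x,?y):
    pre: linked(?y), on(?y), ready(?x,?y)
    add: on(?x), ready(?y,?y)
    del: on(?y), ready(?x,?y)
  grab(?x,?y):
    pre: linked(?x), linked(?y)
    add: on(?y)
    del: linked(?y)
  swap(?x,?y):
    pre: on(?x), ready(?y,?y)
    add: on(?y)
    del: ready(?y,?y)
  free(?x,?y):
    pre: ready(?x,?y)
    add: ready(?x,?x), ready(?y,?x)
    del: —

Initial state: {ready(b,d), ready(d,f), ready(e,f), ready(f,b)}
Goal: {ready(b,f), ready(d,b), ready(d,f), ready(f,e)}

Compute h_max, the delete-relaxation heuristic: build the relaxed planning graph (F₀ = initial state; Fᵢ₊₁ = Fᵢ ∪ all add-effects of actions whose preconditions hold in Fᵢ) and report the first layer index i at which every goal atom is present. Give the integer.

1

F0 = init (4 atoms)
F1 = F0 ∪ {ready(b,b), ready(b,f), ready(d,b), ready(d,d), ready(e,e), ready(f,d), ready(f,e), ready(f,f)}  (12 atoms)
goal ⊆ F1  ⇒  h_max = 1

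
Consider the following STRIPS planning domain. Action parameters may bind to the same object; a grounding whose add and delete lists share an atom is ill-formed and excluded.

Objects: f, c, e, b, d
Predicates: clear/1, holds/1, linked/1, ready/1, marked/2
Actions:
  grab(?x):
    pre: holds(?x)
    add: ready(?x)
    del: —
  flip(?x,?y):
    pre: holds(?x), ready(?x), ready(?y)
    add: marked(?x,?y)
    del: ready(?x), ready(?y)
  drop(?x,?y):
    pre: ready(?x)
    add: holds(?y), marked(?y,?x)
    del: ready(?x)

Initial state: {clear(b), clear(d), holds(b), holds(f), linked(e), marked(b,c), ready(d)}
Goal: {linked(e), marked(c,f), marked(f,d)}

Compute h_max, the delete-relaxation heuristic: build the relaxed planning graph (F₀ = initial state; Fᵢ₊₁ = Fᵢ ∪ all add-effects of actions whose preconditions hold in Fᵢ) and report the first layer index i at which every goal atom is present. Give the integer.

F0 = init (7 atoms)
F1 = F0 ∪ {holds(c), holds(d), holds(e), marked(b,d), marked(c,d), marked(d,d), marked(e,d), marked(f,d), ready(b), ready(f)}  (17 atoms)
F2 = F1 ∪ {marked(b,b), marked(b,f), marked(c,b), marked(c,f), marked(d,b), marked(d,f), marked(e,b), marked(e,f), marked(f,b), marked(f,f), ready(c), ready(e)}  (29 atoms)
goal ⊆ F2  ⇒  h_max = 2

2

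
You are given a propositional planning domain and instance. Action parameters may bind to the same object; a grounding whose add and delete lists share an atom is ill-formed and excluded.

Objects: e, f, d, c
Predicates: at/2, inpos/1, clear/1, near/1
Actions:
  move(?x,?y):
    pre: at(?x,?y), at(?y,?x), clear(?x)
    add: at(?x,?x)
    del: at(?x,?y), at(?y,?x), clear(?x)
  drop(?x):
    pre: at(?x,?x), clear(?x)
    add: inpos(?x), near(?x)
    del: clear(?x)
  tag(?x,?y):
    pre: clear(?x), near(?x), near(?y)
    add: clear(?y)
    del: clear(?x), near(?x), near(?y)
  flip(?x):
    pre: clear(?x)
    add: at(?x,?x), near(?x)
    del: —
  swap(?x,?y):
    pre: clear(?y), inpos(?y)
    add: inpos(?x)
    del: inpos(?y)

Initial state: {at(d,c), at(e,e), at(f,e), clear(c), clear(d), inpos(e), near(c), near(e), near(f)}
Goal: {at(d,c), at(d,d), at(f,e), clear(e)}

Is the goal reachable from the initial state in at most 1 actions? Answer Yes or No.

No

1. tag(c,e)  →  {at(d,c), at(e,e), at(f,e), clear(d), clear(e), inpos(e), near(f)}
2. flip(d)  →  {at(d,c), at(d,d), at(e,e), at(f,e), clear(d), clear(e), inpos(e), near(d), near(f)}
optimal plan length = 2; 2 > 1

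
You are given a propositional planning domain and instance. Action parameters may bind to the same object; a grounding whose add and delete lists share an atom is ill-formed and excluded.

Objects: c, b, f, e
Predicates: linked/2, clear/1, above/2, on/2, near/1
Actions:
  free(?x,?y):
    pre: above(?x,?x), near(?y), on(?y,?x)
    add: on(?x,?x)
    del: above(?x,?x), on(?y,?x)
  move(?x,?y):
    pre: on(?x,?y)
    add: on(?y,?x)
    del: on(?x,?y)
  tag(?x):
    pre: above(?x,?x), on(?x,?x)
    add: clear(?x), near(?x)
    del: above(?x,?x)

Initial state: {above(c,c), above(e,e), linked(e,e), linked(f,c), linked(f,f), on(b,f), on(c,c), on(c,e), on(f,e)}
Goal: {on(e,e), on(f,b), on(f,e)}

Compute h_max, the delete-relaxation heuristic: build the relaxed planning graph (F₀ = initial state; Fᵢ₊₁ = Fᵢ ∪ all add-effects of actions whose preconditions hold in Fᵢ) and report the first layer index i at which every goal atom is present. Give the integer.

F0 = init (9 atoms)
F1 = F0 ∪ {clear(c), near(c), on(e,c), on(e,f), on(f,b)}  (14 atoms)
F2 = F1 ∪ {on(e,e)}  (15 atoms)
goal ⊆ F2  ⇒  h_max = 2

2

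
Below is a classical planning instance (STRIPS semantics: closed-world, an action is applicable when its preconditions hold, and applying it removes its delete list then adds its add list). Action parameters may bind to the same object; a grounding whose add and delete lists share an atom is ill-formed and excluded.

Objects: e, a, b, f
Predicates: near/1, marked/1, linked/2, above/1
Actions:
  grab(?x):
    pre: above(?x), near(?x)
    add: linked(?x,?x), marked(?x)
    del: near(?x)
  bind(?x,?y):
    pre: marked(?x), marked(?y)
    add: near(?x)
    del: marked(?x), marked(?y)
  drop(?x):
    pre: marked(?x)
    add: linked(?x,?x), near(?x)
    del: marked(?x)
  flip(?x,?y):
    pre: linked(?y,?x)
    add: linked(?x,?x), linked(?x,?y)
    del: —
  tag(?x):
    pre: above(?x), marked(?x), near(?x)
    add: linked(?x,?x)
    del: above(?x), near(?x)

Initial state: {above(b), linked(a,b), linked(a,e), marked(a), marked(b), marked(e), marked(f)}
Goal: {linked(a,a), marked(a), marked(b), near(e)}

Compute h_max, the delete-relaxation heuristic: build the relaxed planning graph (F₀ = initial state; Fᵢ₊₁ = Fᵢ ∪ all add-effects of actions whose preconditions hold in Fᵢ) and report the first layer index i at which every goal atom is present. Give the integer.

F0 = init (7 atoms)
F1 = F0 ∪ {linked(a,a), linked(b,a), linked(b,b), linked(e,a), linked(e,e), linked(f,f), near(a), near(b), near(e), near(f)}  (17 atoms)
goal ⊆ F1  ⇒  h_max = 1

1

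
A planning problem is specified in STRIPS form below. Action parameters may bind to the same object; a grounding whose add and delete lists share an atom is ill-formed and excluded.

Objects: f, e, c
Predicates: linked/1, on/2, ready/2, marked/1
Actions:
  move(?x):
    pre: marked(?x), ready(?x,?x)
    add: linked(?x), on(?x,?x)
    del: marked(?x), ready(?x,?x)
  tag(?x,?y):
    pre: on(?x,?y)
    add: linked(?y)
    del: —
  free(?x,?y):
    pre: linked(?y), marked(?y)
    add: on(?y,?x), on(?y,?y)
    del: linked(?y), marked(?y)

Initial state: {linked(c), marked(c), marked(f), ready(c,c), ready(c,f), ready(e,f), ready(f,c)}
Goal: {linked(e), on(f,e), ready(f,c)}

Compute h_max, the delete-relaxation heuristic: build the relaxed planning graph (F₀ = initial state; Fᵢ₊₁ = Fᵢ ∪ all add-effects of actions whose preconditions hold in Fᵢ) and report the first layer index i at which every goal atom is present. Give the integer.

3

F0 = init (7 atoms)
F1 = F0 ∪ {on(c,c), on(c,e), on(c,f)}  (10 atoms)
F2 = F1 ∪ {linked(e), linked(f)}  (12 atoms)
F3 = F2 ∪ {on(f,c), on(f,e), on(f,f)}  (15 atoms)
goal ⊆ F3  ⇒  h_max = 3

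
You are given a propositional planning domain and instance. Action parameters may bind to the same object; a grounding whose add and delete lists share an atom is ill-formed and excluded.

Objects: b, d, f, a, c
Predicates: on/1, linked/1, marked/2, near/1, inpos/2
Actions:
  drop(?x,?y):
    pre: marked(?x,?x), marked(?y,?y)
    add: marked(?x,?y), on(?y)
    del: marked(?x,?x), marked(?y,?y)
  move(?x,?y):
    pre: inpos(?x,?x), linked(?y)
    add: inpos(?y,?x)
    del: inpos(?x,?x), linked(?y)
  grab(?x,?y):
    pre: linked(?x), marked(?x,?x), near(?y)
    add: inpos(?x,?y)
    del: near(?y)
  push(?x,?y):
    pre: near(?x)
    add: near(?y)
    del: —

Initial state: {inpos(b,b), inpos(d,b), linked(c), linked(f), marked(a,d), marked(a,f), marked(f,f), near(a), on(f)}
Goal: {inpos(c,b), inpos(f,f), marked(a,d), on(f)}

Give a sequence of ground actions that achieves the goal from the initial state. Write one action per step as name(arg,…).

1. move(b,c)  →  {inpos(c,b), inpos(d,b), linked(f), marked(a,d), marked(a,f), marked(f,f), near(a), on(f)}
2. push(a,f)  →  {inpos(c,b), inpos(d,b), linked(f), marked(a,d), marked(a,f), marked(f,f), near(a), near(f), on(f)}
3. grab(f,f)  →  {inpos(c,b), inpos(d,b), inpos(f,f), linked(f), marked(a,d), marked(a,f), marked(f,f), near(a), on(f)}

move(b,c); push(a,f); grab(f,f)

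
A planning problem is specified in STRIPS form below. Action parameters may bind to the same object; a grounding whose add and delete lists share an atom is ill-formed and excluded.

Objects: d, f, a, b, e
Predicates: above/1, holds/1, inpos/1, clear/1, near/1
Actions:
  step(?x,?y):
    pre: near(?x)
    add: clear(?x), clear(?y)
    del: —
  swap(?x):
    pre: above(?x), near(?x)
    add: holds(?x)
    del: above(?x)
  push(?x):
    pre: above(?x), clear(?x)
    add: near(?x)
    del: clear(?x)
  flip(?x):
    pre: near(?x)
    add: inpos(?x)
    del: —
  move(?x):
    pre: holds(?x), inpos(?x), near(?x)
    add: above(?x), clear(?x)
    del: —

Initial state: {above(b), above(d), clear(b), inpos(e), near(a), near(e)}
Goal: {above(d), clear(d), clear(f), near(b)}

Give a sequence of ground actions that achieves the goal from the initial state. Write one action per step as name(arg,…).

1. step(a,d)  →  {above(b), above(d), clear(a), clear(b), clear(d), inpos(e), near(a), near(e)}
2. step(a,f)  →  {above(b), above(d), clear(a), clear(b), clear(d), clear(f), inpos(e), near(a), near(e)}
3. push(b)  →  {above(b), above(d), clear(a), clear(d), clear(f), inpos(e), near(a), near(b), near(e)}

step(a,d); step(a,f); push(b)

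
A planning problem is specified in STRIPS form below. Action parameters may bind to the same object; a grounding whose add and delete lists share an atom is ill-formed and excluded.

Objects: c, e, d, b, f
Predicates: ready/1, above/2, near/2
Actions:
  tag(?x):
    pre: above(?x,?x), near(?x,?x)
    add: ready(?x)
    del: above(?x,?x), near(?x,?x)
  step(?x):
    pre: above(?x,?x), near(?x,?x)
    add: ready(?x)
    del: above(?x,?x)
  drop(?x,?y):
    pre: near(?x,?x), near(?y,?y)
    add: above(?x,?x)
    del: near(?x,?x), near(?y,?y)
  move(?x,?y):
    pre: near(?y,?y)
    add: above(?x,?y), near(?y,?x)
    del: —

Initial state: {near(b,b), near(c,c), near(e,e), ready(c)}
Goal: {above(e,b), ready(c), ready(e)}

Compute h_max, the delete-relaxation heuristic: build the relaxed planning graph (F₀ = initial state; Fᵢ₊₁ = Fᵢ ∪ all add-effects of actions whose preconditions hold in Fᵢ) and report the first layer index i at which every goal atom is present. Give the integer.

F0 = init (4 atoms)
F1 = F0 ∪ {above(b,b), above(b,c), above(b,e), above(c,b), above(c,c), above(c,e), above(d,b), above(d,c), above(d,e), above(e,b), above(e,c), above(e,e), above(f,b), above(f,c), above(f,e), near(b,c), near(b,d), near(b,e), near(b,f), near(c,b), near(c,d), near(c,e), near(c,f), near(e,b), near(e,c), near(e,d), near(e,f)}  (31 atoms)
F2 = F1 ∪ {ready(b), ready(e)}  (33 atoms)
goal ⊆ F2  ⇒  h_max = 2

2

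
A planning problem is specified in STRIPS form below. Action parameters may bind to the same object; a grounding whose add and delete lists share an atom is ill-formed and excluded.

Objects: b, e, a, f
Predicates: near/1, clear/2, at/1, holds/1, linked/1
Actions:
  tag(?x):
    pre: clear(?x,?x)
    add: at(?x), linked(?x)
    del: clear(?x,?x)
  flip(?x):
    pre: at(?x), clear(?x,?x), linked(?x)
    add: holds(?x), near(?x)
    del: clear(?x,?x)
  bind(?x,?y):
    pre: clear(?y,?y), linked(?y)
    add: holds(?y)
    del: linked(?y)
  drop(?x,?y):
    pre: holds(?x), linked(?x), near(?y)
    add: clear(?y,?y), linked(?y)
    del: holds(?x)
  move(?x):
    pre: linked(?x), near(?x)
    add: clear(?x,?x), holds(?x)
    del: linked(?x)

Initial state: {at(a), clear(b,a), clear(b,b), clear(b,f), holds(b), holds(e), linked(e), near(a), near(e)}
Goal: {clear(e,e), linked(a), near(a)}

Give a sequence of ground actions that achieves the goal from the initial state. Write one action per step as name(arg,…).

drop(e,a); move(e)

1. drop(e,a)  →  {at(a), clear(a,a), clear(b,a), clear(b,b), clear(b,f), holds(b), linked(a), linked(e), near(a), near(e)}
2. move(e)  →  {at(a), clear(a,a), clear(b,a), clear(b,b), clear(b,f), clear(e,e), holds(b), holds(e), linked(a), near(a), near(e)}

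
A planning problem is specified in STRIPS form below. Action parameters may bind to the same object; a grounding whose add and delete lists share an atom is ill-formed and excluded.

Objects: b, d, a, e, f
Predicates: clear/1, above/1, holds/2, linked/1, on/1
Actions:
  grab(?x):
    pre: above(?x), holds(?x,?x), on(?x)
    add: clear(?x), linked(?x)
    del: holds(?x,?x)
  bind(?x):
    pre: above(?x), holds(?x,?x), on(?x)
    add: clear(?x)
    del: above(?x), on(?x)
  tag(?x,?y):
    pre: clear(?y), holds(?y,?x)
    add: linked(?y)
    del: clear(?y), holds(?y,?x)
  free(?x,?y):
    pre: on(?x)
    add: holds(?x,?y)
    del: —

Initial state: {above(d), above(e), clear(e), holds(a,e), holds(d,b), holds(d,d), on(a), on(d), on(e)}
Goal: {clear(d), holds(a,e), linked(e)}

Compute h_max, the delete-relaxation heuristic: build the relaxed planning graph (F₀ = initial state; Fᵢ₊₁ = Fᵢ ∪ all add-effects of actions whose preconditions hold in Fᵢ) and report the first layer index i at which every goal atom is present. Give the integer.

F0 = init (9 atoms)
F1 = F0 ∪ {clear(d), holds(a,a), holds(a,b), holds(a,d), holds(a,f), holds(d,a), holds(d,e), holds(d,f), holds(e,a), holds(e,b), holds(e,d), holds(e,e), holds(e,f), linked(d)}  (23 atoms)
F2 = F1 ∪ {linked(e)}  (24 atoms)
goal ⊆ F2  ⇒  h_max = 2

2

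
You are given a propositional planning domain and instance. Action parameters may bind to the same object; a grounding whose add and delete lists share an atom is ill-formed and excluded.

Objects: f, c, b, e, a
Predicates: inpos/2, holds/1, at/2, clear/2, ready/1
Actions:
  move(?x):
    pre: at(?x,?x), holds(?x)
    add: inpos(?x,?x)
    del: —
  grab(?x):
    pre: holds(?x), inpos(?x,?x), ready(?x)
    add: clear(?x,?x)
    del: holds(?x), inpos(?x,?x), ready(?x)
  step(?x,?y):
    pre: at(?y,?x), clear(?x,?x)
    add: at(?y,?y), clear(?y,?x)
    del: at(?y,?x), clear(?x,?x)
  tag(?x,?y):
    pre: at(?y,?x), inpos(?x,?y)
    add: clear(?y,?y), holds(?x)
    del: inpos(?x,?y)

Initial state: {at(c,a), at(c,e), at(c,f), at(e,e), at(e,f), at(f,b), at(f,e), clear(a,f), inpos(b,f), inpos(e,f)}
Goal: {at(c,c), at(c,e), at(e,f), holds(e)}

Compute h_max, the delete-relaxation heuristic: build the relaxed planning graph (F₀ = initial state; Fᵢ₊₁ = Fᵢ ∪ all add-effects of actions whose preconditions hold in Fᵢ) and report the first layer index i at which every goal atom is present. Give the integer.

F0 = init (10 atoms)
F1 = F0 ∪ {clear(f,f), holds(b), holds(e)}  (13 atoms)
F2 = F1 ∪ {at(c,c), clear(c,f), clear(e,f), inpos(e,e)}  (17 atoms)
goal ⊆ F2  ⇒  h_max = 2

2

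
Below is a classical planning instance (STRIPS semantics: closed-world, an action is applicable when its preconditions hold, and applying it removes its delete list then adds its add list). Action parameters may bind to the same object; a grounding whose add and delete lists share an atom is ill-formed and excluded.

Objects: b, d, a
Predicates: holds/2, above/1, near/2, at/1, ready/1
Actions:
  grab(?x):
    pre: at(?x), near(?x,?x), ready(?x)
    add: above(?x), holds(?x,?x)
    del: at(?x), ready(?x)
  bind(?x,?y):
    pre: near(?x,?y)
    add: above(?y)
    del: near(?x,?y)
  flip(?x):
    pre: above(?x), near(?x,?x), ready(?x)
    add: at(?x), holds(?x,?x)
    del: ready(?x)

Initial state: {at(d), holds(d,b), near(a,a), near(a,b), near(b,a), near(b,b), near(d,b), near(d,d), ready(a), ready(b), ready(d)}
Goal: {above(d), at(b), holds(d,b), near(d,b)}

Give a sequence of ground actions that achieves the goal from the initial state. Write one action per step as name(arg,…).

1. grab(d)  →  {above(d), holds(d,b), holds(d,d), near(a,a), near(a,b), near(b,a), near(b,b), near(d,b), near(d,d), ready(a), ready(b)}
2. bind(a,b)  →  {above(b), above(d), holds(d,b), holds(d,d), near(a,a), near(b,a), near(b,b), near(d,b), near(d,d), ready(a), ready(b)}
3. flip(b)  →  {above(b), above(d), at(b), holds(b,b), holds(d,b), holds(d,d), near(a,a), near(b,a), near(b,b), near(d,b), near(d,d), ready(a)}

grab(d); bind(a,b); flip(b)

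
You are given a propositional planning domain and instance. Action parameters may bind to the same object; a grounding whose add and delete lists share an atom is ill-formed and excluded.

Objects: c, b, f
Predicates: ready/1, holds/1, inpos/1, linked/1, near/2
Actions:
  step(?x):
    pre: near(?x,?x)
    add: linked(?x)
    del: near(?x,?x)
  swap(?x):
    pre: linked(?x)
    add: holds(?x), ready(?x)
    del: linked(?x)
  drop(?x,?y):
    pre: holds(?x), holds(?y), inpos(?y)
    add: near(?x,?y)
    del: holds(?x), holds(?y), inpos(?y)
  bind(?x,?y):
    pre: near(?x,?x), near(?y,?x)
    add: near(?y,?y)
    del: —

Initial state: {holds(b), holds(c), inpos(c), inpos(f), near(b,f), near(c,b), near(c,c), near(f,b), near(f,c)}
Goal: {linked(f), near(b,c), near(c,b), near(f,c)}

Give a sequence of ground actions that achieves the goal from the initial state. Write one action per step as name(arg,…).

drop(b,c); bind(c,f); step(f)

1. drop(b,c)  →  {inpos(f), near(b,c), near(b,f), near(c,b), near(c,c), near(f,b), near(f,c)}
2. bind(c,f)  →  {inpos(f), near(b,c), near(b,f), near(c,b), near(c,c), near(f,b), near(f,c), near(f,f)}
3. step(f)  →  {inpos(f), linked(f), near(b,c), near(b,f), near(c,b), near(c,c), near(f,b), near(f,c)}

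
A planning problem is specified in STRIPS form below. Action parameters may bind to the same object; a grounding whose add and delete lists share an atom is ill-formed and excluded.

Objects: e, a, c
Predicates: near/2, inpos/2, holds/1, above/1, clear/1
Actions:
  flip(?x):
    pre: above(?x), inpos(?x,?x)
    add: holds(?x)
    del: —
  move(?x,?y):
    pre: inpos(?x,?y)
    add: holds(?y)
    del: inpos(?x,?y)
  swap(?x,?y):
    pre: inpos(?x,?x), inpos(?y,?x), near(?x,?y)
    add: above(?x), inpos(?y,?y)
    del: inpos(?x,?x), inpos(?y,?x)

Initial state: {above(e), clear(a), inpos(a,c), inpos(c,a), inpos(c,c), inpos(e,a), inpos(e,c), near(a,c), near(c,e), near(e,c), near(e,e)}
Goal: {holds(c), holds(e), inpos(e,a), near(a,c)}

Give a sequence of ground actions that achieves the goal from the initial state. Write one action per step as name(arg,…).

move(a,c); swap(c,e); flip(e)

1. move(a,c)  →  {above(e), clear(a), holds(c), inpos(c,a), inpos(c,c), inpos(e,a), inpos(e,c), near(a,c), near(c,e), near(e,c), near(e,e)}
2. swap(c,e)  →  {above(c), above(e), clear(a), holds(c), inpos(c,a), inpos(e,a), inpos(e,e), near(a,c), near(c,e), near(e,c), near(e,e)}
3. flip(e)  →  {above(c), above(e), clear(a), holds(c), holds(e), inpos(c,a), inpos(e,a), inpos(e,e), near(a,c), near(c,e), near(e,c), near(e,e)}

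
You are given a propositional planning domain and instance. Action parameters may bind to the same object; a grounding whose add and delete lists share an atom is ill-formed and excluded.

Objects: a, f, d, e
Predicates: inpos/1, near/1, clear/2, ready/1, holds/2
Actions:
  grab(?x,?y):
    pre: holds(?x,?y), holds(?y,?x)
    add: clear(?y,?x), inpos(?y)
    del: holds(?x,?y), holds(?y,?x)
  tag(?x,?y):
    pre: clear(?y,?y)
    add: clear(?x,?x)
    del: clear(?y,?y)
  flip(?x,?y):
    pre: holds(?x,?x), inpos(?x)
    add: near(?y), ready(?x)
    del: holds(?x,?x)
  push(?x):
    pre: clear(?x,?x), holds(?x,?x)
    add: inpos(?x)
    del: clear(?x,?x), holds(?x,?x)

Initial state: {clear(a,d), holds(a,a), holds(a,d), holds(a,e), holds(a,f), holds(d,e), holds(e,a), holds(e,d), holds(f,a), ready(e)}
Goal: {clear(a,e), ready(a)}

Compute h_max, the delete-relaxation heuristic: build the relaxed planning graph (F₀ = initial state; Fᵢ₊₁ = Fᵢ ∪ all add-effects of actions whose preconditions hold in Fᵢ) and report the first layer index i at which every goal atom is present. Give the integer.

F0 = init (10 atoms)
F1 = F0 ∪ {clear(a,a), clear(a,e), clear(a,f), clear(d,e), clear(e,a), clear(e,d), clear(f,a), inpos(a), inpos(d), inpos(e), inpos(f)}  (21 atoms)
F2 = F1 ∪ {clear(d,d), clear(e,e), clear(f,f), near(a), near(d), near(e), near(f), ready(a)}  (29 atoms)
goal ⊆ F2  ⇒  h_max = 2

2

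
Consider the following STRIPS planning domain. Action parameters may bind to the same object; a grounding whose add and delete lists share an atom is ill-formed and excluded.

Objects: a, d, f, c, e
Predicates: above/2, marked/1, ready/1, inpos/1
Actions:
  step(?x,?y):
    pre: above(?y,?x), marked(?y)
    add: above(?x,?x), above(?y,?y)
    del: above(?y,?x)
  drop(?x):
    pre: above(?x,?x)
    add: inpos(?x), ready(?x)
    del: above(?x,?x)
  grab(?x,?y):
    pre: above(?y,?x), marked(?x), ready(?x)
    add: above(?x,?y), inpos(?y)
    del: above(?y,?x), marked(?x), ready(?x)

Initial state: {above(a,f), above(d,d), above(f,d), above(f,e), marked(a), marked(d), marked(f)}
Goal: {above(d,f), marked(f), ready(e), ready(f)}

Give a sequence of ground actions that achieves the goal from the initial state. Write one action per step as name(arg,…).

step(e,f); drop(d); drop(f); drop(e); grab(d,f)

1. step(e,f)  →  {above(a,f), above(d,d), above(e,e), above(f,d), above(f,f), marked(a), marked(d), marked(f)}
2. drop(d)  →  {above(a,f), above(e,e), above(f,d), above(f,f), inpos(d), marked(a), marked(d), marked(f), ready(d)}
3. drop(f)  →  {above(a,f), above(e,e), above(f,d), inpos(d), inpos(f), marked(a), marked(d), marked(f), ready(d), ready(f)}
4. drop(e)  →  {above(a,f), above(f,d), inpos(d), inpos(e), inpos(f), marked(a), marked(d), marked(f), ready(d), ready(e), ready(f)}
5. grab(d,f)  →  {above(a,f), above(d,f), inpos(d), inpos(e), inpos(f), marked(a), marked(f), ready(e), ready(f)}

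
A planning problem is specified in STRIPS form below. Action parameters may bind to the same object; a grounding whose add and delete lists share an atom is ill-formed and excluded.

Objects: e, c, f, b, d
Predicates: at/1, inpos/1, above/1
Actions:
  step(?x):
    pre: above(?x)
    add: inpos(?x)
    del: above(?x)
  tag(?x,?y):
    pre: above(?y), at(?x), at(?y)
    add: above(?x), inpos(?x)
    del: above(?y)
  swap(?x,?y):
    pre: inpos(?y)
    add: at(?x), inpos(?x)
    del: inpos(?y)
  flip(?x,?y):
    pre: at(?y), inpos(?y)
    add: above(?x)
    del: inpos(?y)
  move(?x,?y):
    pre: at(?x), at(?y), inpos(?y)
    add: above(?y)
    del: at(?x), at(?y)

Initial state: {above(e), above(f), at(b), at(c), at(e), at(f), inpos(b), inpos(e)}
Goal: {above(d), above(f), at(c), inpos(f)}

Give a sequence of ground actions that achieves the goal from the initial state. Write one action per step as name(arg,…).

tag(f,e); flip(d,e)

1. tag(f,e)  →  {above(f), at(b), at(c), at(e), at(f), inpos(b), inpos(e), inpos(f)}
2. flip(d,e)  →  {above(d), above(f), at(b), at(c), at(e), at(f), inpos(b), inpos(f)}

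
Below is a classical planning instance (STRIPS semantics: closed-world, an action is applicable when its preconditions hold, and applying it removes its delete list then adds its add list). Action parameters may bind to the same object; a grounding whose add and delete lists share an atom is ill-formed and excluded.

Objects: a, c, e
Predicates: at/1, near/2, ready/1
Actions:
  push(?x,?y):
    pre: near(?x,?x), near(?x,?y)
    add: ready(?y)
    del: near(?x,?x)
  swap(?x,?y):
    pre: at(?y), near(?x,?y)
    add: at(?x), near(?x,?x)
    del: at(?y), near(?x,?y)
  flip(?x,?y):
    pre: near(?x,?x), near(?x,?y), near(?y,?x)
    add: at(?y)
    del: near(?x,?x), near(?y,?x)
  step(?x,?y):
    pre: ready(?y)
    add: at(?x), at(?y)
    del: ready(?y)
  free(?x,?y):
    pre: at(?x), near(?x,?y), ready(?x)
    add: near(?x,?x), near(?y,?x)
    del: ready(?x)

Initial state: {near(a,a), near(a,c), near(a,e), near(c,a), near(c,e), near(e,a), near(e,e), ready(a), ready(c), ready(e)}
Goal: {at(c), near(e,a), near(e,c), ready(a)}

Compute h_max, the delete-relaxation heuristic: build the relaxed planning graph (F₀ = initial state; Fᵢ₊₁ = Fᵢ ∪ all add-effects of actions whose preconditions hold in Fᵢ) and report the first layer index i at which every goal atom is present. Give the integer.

F0 = init (10 atoms)
F1 = F0 ∪ {at(a), at(c), at(e)}  (13 atoms)
F2 = F1 ∪ {near(c,c), near(e,c)}  (15 atoms)
goal ⊆ F2  ⇒  h_max = 2

2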